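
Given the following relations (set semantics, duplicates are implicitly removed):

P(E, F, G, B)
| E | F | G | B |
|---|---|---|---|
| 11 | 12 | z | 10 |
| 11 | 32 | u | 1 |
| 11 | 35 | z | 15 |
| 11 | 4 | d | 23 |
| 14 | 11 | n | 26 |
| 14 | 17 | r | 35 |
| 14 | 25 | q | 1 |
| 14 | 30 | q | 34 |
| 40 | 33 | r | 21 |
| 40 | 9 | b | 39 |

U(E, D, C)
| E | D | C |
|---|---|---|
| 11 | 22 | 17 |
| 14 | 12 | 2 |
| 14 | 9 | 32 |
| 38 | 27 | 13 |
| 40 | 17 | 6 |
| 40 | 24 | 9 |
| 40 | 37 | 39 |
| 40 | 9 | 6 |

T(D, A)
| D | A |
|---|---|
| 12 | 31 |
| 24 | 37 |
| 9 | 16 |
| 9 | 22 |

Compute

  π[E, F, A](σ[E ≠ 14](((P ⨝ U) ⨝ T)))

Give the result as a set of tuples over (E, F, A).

{(40, 33, 16), (40, 33, 22), (40, 33, 37), (40, 9, 16), (40, 9, 22), (40, 9, 37)}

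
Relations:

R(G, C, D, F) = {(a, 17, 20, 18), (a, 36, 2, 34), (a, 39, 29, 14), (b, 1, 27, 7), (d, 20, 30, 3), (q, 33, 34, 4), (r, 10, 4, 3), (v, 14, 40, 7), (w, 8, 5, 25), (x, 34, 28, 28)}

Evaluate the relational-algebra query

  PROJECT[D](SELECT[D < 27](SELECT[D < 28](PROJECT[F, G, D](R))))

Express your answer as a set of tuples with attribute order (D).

π_{F, G, D} gives {(14, a, 29), (18, a, 20), (25, w, 5), (28, x, 28), (3, d, 30), (3, r, 4), (34, a, 2), (4, q, 34), (7, b, 27), (7, v, 40)}.
Filtering on D < 28 leaves {(18, a, 20), (25, w, 5), (3, r, 4), (34, a, 2), (7, b, 27)}.
Filtering on D < 27 leaves {(18, a, 20), (25, w, 5), (3, r, 4), (34, a, 2)}.
π_{D} gives {2, 20, 4, 5}.

{2, 20, 4, 5}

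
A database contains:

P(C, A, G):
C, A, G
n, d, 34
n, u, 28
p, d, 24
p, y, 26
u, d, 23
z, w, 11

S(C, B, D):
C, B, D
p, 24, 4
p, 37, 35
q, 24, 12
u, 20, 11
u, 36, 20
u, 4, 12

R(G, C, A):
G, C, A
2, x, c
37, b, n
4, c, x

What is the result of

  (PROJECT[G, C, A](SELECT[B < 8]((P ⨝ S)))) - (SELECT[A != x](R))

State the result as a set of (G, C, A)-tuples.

{(23, u, d)}

P ⋈ S (natural join on C): {(p, d, 24, 24, 4), (p, d, 24, 37, 35), (p, y, 26, 24, 4), (p, y, 26, 37, 35), (u, d, 23, 20, 11), (u, d, 23, 36, 20), (u, d, 23, 4, 12)}
Selection B < 8: {(u, d, 23, 4, 12)}
π_{G, C, A} gives {(23, u, d)}.
Selection A != x: {(2, x, c), (37, b, n)}
Difference: {(23, u, d)} with {(2, x, c), (37, b, n)} → {(23, u, d)}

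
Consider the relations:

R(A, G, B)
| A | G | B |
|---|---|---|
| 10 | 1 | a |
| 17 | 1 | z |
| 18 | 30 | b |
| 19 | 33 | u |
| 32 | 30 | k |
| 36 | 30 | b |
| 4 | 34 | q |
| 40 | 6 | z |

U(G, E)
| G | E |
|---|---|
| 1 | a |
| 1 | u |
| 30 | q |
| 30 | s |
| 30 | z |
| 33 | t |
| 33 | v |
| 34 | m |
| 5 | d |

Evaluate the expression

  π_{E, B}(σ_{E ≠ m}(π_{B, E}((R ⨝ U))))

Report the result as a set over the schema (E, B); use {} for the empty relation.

Natural join on G: {(10, 1, a, a), (10, 1, a, u), (17, 1, z, a), (17, 1, z, u), (18, 30, b, q), (18, 30, b, s), (18, 30, b, z), (19, 33, u, t), (19, 33, u, v), (32, 30, k, q), (32, 30, k, s), (32, 30, k, z), (36, 30, b, q), (36, 30, b, s), (36, 30, b, z), (4, 34, q, m)}
π[B, E]: project onto (B, E) (3 duplicate(s) eliminated) → {(a, a), (a, u), (b, q), (b, s), (b, z), (k, q), (k, s), (k, z), (q, m), (u, t), (u, v), (z, a), (z, u)}
Apply σ_{E ≠ m}; surviving tuples: {(a, a), (a, u), (b, q), (b, s), (b, z), (k, q), (k, s), (k, z), (u, t), (u, v), (z, a), (z, u)}
π[E, B]: project onto (E, B) → {(a, a), (a, z), (q, b), (q, k), (s, b), (s, k), (t, u), (u, a), (u, z), (v, u), (z, b), (z, k)}

{(a, a), (a, z), (q, b), (q, k), (s, b), (s, k), (t, u), (u, a), (u, z), (v, u), (z, b), (z, k)}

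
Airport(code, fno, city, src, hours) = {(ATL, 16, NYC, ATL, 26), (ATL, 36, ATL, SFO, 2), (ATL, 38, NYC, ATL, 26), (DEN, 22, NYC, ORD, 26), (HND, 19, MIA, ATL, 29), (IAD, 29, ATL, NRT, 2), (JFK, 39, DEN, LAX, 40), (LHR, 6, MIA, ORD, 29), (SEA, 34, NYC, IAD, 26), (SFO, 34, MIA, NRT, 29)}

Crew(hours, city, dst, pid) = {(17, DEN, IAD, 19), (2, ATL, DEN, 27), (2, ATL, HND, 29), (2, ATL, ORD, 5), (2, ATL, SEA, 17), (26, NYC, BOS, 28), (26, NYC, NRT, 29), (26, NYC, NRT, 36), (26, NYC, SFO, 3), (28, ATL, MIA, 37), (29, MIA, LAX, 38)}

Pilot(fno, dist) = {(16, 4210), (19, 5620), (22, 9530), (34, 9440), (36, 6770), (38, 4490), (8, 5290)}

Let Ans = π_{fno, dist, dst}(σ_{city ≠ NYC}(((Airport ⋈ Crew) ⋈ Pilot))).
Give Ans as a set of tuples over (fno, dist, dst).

{(19, 5620, LAX), (34, 9440, LAX), (36, 6770, DEN), (36, 6770, HND), (36, 6770, ORD), (36, 6770, SEA)}

Airport ⋈ Crew (natural join on city, hours): {(ATL, 16, NYC, ATL, 26, BOS, 28), (ATL, 16, NYC, ATL, 26, NRT, 29), (ATL, 16, NYC, ATL, 26, NRT, 36), (ATL, 16, NYC, ATL, 26, SFO, 3), (ATL, 36, ATL, SFO, 2, DEN, 27), (ATL, 36, ATL, SFO, 2, HND, 29), (ATL, 36, ATL, SFO, 2, ORD, 5), (ATL, 36, ATL, SFO, 2, SEA, 17), (ATL, 38, NYC, ATL, 26, BOS, 28), (ATL, 38, NYC, ATL, 26, NRT, 29), (ATL, 38, NYC, ATL, 26, NRT, 36), (ATL, 38, NYC, ATL, 26, SFO, 3), (DEN, 22, NYC, ORD, 26, BOS, 28), (DEN, 22, NYC, ORD, 26, NRT, 29), (DEN, 22, NYC, ORD, 26, NRT, 36), (DEN, 22, NYC, ORD, 26, SFO, 3), (HND, 19, MIA, ATL, 29, LAX, 38), (IAD, 29, ATL, NRT, 2, DEN, 27), (IAD, 29, ATL, NRT, 2, HND, 29), (IAD, 29, ATL, NRT, 2, ORD, 5), (IAD, 29, ATL, NRT, 2, SEA, 17), (LHR, 6, MIA, ORD, 29, LAX, 38), (SEA, 34, NYC, IAD, 26, BOS, 28), (SEA, 34, NYC, IAD, 26, NRT, 29), (SEA, 34, NYC, IAD, 26, NRT, 36), (SEA, 34, NYC, IAD, 26, SFO, 3), (SFO, 34, MIA, NRT, 29, LAX, 38)}
(Airport ⋈ Crew) ⋈ Pilot (natural join on fno): {(ATL, 16, NYC, ATL, 26, BOS, 28, 4210), (ATL, 16, NYC, ATL, 26, NRT, 29, 4210), (ATL, 16, NYC, ATL, 26, NRT, 36, 4210), (ATL, 16, NYC, ATL, 26, SFO, 3, 4210), (ATL, 36, ATL, SFO, 2, DEN, 27, 6770), (ATL, 36, ATL, SFO, 2, HND, 29, 6770), (ATL, 36, ATL, SFO, 2, ORD, 5, 6770), (ATL, 36, ATL, SFO, 2, SEA, 17, 6770), (ATL, 38, NYC, ATL, 26, BOS, 28, 4490), (ATL, 38, NYC, ATL, 26, NRT, 29, 4490), (ATL, 38, NYC, ATL, 26, NRT, 36, 4490), (ATL, 38, NYC, ATL, 26, SFO, 3, 4490), (DEN, 22, NYC, ORD, 26, BOS, 28, 9530), (DEN, 22, NYC, ORD, 26, NRT, 29, 9530), (DEN, 22, NYC, ORD, 26, NRT, 36, 9530), (DEN, 22, NYC, ORD, 26, SFO, 3, 9530), (HND, 19, MIA, ATL, 29, LAX, 38, 5620), (SEA, 34, NYC, IAD, 26, BOS, 28, 9440), (SEA, 34, NYC, IAD, 26, NRT, 29, 9440), (SEA, 34, NYC, IAD, 26, NRT, 36, 9440), (SEA, 34, NYC, IAD, 26, SFO, 3, 9440), (SFO, 34, MIA, NRT, 29, LAX, 38, 9440)}
Filtering on city ≠ NYC leaves {(ATL, 36, ATL, SFO, 2, DEN, 27, 6770), (ATL, 36, ATL, SFO, 2, HND, 29, 6770), (ATL, 36, ATL, SFO, 2, ORD, 5, 6770), (ATL, 36, ATL, SFO, 2, SEA, 17, 6770), (HND, 19, MIA, ATL, 29, LAX, 38, 5620), (SFO, 34, MIA, NRT, 29, LAX, 38, 9440)}.
Keep only column(s) fno, dist, dst: {(19, 5620, LAX), (34, 9440, LAX), (36, 6770, DEN), (36, 6770, HND), (36, 6770, ORD), (36, 6770, SEA)}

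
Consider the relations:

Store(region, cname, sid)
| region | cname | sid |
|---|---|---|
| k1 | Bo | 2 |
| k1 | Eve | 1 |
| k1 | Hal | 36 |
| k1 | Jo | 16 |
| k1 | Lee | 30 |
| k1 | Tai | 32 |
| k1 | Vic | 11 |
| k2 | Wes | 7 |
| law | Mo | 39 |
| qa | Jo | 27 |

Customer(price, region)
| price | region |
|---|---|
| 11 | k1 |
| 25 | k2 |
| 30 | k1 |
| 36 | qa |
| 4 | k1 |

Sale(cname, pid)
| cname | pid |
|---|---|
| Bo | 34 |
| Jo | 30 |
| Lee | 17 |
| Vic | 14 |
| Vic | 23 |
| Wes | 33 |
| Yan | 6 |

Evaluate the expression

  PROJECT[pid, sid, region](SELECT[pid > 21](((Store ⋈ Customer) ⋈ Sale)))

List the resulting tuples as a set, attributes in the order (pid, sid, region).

{(23, 11, k1), (30, 16, k1), (30, 27, qa), (33, 7, k2), (34, 2, k1)}

Natural join on region: {(k1, Bo, 2, 11), (k1, Bo, 2, 30), (k1, Bo, 2, 4), (k1, Eve, 1, 11), (k1, Eve, 1, 30), (k1, Eve, 1, 4), (k1, Hal, 36, 11), (k1, Hal, 36, 30), (k1, Hal, 36, 4), (k1, Jo, 16, 11), (k1, Jo, 16, 30), (k1, Jo, 16, 4), (k1, Lee, 30, 11), (k1, Lee, 30, 30), (k1, Lee, 30, 4), (k1, Tai, 32, 11), (k1, Tai, 32, 30), (k1, Tai, 32, 4), (k1, Vic, 11, 11), (k1, Vic, 11, 30), (k1, Vic, 11, 4), (k2, Wes, 7, 25), (qa, Jo, 27, 36)}
Natural join on cname: {(k1, Bo, 2, 11, 34), (k1, Bo, 2, 30, 34), (k1, Bo, 2, 4, 34), (k1, Jo, 16, 11, 30), (k1, Jo, 16, 30, 30), (k1, Jo, 16, 4, 30), (k1, Lee, 30, 11, 17), (k1, Lee, 30, 30, 17), (k1, Lee, 30, 4, 17), (k1, Vic, 11, 11, 14), (k1, Vic, 11, 11, 23), (k1, Vic, 11, 30, 14), (k1, Vic, 11, 30, 23), (k1, Vic, 11, 4, 14), (k1, Vic, 11, 4, 23), (k2, Wes, 7, 25, 33), (qa, Jo, 27, 36, 30)}
Selection pid > 21: {(k1, Bo, 2, 11, 34), (k1, Bo, 2, 30, 34), (k1, Bo, 2, 4, 34), (k1, Jo, 16, 11, 30), (k1, Jo, 16, 30, 30), (k1, Jo, 16, 4, 30), (k1, Vic, 11, 11, 23), (k1, Vic, 11, 30, 23), (k1, Vic, 11, 4, 23), (k2, Wes, 7, 25, 33), (qa, Jo, 27, 36, 30)}
π[pid, sid, region]: project onto (pid, sid, region) (6 duplicate(s) eliminated) → {(23, 11, k1), (30, 16, k1), (30, 27, qa), (33, 7, k2), (34, 2, k1)}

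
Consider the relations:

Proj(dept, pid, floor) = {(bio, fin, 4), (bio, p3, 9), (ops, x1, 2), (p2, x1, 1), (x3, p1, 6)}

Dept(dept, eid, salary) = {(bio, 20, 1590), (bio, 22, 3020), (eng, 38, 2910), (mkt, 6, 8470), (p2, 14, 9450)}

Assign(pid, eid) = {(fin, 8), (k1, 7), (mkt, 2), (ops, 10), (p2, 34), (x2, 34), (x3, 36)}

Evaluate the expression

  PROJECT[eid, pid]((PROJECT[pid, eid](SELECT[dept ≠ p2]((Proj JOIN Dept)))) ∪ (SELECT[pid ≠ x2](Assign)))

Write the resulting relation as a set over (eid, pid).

{(10, ops), (2, mkt), (20, fin), (20, p3), (22, fin), (22, p3), (34, p2), (36, x3), (7, k1), (8, fin)}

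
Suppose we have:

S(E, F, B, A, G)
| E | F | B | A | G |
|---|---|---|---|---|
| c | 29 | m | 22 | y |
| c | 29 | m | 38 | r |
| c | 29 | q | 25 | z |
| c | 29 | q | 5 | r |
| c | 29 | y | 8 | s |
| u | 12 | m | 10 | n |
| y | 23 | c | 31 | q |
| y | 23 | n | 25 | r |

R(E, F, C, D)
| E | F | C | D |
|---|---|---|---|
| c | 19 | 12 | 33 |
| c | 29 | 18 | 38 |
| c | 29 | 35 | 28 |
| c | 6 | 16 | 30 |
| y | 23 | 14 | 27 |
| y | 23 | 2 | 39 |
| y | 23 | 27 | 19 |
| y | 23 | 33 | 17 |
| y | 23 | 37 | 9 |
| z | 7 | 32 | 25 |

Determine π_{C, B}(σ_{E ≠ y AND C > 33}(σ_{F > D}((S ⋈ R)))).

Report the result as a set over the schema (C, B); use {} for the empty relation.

{(35, m), (35, q), (35, y)}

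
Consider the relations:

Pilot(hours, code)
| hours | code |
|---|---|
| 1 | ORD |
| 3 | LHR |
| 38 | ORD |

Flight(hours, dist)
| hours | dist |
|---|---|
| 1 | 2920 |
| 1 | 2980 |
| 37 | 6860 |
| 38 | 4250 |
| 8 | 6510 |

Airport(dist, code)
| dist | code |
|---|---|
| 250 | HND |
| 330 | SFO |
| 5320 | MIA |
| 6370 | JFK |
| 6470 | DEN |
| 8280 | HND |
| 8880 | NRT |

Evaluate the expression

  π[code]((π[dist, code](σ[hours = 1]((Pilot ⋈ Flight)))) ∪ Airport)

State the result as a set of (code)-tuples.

{DEN, HND, JFK, MIA, NRT, ORD, SFO}

Joining Pilot and Flight on hours yields {(1, ORD, 2920), (1, ORD, 2980), (38, ORD, 4250)}.
Apply σ_{hours = 1}; surviving tuples: {(1, ORD, 2920), (1, ORD, 2980)}
Projecting to dist, code: {(2920, ORD), (2980, ORD)}
Union: {(2920, ORD), (2980, ORD)} with {(250, HND), (330, SFO), (5320, MIA), (6370, JFK), (6470, DEN), (8280, HND), (8880, NRT)} → {(250, HND), (2920, ORD), (2980, ORD), (330, SFO), (5320, MIA), (6370, JFK), (6470, DEN), (8280, HND), (8880, NRT)}
Projecting to code (2 duplicate(s) eliminated): {DEN, HND, JFK, MIA, NRT, ORD, SFO}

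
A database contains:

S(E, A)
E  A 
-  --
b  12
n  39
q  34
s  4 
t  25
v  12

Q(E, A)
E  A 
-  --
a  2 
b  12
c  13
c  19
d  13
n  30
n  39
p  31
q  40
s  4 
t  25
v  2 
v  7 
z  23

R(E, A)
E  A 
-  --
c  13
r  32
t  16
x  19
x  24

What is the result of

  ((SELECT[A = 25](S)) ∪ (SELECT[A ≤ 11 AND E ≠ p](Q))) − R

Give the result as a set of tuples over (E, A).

σ[A = 25]: keep tuples satisfying A = 25 → {(t, 25)}
σ[A ≤ 11 AND E ≠ p]: keep tuples satisfying A ≤ 11 AND E ≠ p → {(a, 2), (s, 4), (v, 2), (v, 7)}
Taking the union: {(a, 2), (s, 4), (t, 25), (v, 2), (v, 7)}
Taking the difference: {(a, 2), (s, 4), (t, 25), (v, 2), (v, 7)}

{(a, 2), (s, 4), (t, 25), (v, 2), (v, 7)}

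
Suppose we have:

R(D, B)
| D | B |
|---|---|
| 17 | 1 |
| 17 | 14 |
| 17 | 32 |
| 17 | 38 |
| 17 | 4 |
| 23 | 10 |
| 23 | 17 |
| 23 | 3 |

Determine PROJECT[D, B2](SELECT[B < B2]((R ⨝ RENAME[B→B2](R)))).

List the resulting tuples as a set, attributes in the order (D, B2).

{(17, 14), (17, 32), (17, 38), (17, 4), (23, 10), (23, 17)}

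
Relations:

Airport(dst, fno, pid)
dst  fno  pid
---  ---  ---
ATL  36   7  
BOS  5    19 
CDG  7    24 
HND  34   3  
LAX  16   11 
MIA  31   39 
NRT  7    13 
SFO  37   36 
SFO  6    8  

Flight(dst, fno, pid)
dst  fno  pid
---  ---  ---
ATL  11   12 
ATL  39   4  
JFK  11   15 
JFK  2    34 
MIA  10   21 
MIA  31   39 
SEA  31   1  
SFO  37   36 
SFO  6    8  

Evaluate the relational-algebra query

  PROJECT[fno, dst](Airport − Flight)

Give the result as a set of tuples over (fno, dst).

{(16, LAX), (34, HND), (36, ATL), (5, BOS), (7, CDG), (7, NRT)}

Taking the difference: {(ATL, 36, 7), (BOS, 5, 19), (CDG, 7, 24), (HND, 34, 3), (LAX, 16, 11), (NRT, 7, 13)}
Keep only column(s) fno, dst: {(16, LAX), (34, HND), (36, ATL), (5, BOS), (7, CDG), (7, NRT)}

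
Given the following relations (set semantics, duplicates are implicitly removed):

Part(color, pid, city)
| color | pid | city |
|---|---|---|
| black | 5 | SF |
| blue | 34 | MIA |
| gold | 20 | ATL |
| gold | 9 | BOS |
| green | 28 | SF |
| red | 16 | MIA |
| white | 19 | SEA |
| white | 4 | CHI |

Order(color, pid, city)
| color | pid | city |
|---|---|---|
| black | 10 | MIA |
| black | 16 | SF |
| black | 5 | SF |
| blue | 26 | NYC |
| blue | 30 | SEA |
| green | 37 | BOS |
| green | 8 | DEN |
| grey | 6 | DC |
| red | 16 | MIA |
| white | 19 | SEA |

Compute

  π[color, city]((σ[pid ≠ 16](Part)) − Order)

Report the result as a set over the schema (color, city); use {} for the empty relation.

σ[pid ≠ 16]: keep tuples satisfying pid ≠ 16 → {(black, 5, SF), (blue, 34, MIA), (gold, 20, ATL), (gold, 9, BOS), (green, 28, SF), (white, 19, SEA), (white, 4, CHI)}
Difference: {(black, 5, SF), (blue, 34, MIA), (gold, 20, ATL), (gold, 9, BOS), (green, 28, SF), (white, 19, SEA), (white, 4, CHI)} with {(black, 10, MIA), (black, 16, SF), (black, 5, SF), (blue, 26, NYC), (blue, 30, SEA), (green, 37, BOS), (green, 8, DEN), (grey, 6, DC), (red, 16, MIA), (white, 19, SEA)} → {(blue, 34, MIA), (gold, 20, ATL), (gold, 9, BOS), (green, 28, SF), (white, 4, CHI)}
π_{color, city} gives {(blue, MIA), (gold, ATL), (gold, BOS), (green, SF), (white, CHI)}.

{(blue, MIA), (gold, ATL), (gold, BOS), (green, SF), (white, CHI)}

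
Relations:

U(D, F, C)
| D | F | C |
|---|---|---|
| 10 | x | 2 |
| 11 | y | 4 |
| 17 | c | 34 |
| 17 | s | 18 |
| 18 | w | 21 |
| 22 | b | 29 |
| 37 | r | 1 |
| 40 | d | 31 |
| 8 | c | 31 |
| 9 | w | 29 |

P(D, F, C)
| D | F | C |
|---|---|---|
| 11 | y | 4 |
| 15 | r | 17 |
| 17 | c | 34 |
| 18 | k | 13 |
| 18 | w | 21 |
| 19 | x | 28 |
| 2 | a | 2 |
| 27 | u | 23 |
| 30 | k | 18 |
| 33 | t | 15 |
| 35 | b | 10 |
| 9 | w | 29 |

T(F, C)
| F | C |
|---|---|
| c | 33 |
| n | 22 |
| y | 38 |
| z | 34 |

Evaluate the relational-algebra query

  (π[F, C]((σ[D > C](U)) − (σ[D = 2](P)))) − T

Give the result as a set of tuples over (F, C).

{(d, 31), (r, 1), (x, 2), (y, 4)}

σ[D > C]: keep tuples satisfying D > C → {(10, x, 2), (11, y, 4), (37, r, 1), (40, d, 31)}
σ[D = 2]: keep tuples satisfying D = 2 → {(2, a, 2)}
Difference: {(10, x, 2), (11, y, 4), (37, r, 1), (40, d, 31)} with {(2, a, 2)} → {(10, x, 2), (11, y, 4), (37, r, 1), (40, d, 31)}
π[F, C]: project onto (F, C) → {(d, 31), (r, 1), (x, 2), (y, 4)}
Difference: {(d, 31), (r, 1), (x, 2), (y, 4)} with {(c, 33), (n, 22), (y, 38), (z, 34)} → {(d, 31), (r, 1), (x, 2), (y, 4)}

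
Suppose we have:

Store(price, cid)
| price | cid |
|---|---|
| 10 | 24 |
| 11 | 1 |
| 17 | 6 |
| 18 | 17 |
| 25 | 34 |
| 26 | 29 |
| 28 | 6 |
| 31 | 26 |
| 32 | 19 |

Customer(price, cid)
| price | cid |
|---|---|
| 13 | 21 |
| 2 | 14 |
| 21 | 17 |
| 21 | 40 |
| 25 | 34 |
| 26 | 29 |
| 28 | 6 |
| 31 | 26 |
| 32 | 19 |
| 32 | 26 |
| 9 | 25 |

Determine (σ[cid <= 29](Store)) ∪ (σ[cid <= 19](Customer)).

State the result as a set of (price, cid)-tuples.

{(10, 24), (11, 1), (17, 6), (18, 17), (2, 14), (21, 17), (26, 29), (28, 6), (31, 26), (32, 19)}

Apply σ_{cid <= 29}; surviving tuples: {(10, 24), (11, 1), (17, 6), (18, 17), (26, 29), (28, 6), (31, 26), (32, 19)}
Apply σ_{cid <= 19}; surviving tuples: {(2, 14), (21, 17), (28, 6), (32, 19)}
Taking the union: {(10, 24), (11, 1), (17, 6), (18, 17), (2, 14), (21, 17), (26, 29), (28, 6), (31, 26), (32, 19)}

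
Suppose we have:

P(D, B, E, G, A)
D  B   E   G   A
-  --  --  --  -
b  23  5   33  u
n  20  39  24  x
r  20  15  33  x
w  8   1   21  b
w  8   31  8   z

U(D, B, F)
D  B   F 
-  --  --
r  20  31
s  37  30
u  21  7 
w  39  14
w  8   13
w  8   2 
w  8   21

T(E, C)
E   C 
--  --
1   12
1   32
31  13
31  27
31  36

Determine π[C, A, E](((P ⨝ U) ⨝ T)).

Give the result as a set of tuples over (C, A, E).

{(12, b, 1), (13, z, 31), (27, z, 31), (32, b, 1), (36, z, 31)}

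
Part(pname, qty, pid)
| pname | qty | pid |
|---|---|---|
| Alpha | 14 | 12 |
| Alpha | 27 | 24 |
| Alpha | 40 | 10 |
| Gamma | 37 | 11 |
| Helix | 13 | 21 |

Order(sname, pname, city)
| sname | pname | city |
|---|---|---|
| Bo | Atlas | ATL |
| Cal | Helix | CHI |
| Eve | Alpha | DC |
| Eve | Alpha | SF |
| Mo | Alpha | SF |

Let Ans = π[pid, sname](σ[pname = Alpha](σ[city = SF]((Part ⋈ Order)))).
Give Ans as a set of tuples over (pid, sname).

{(10, Eve), (10, Mo), (12, Eve), (12, Mo), (24, Eve), (24, Mo)}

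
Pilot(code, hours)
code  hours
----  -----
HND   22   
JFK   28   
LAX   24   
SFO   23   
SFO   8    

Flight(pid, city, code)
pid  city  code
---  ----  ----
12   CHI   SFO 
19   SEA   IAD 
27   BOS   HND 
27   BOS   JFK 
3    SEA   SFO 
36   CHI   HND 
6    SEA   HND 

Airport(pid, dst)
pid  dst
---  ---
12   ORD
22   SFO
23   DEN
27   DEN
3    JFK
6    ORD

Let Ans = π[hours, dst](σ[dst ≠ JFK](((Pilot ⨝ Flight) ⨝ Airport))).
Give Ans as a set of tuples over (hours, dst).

{(22, DEN), (22, ORD), (23, ORD), (28, DEN), (8, ORD)}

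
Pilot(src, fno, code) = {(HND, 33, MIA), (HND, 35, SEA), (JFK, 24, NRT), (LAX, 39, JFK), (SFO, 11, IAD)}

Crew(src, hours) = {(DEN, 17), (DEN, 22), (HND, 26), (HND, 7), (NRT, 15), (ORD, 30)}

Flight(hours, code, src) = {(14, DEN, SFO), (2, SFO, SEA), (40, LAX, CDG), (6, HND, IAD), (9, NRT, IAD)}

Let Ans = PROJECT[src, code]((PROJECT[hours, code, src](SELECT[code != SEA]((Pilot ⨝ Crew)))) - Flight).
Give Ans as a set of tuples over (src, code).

{(HND, MIA)}

Natural join on src: {(HND, 33, MIA, 26), (HND, 33, MIA, 7), (HND, 35, SEA, 26), (HND, 35, SEA, 7)}
Selection code != SEA: {(HND, 33, MIA, 26), (HND, 33, MIA, 7)}
Projecting to hours, code, src: {(26, MIA, HND), (7, MIA, HND)}
Taking the difference: {(26, MIA, HND), (7, MIA, HND)}
Projecting to src, code (1 duplicate(s) eliminated): {(HND, MIA)}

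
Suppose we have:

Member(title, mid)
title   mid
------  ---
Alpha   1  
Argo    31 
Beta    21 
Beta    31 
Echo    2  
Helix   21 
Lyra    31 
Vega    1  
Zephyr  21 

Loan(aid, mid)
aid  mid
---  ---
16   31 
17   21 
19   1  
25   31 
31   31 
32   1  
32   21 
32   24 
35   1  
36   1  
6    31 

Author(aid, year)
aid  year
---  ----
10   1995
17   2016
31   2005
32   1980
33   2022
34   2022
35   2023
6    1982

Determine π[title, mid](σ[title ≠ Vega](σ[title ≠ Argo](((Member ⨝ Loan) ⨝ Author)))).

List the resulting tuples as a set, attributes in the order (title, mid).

Joining Member and Loan on mid yields {(Alpha, 1, 19), (Alpha, 1, 32), (Alpha, 1, 35), (Alpha, 1, 36), (Argo, 31, 16), (Argo, 31, 25), (Argo, 31, 31), (Argo, 31, 6), (Beta, 21, 17), (Beta, 21, 32), (Beta, 31, 16), (Beta, 31, 25), (Beta, 31, 31), (Beta, 31, 6), (Helix, 21, 17), (Helix, 21, 32), (Lyra, 31, 16), (Lyra, 31, 25), (Lyra, 31, 31), (Lyra, 31, 6), (Vega, 1, 19), (Vega, 1, 32), (Vega, 1, 35), (Vega, 1, 36), (Zephyr, 21, 17), (Zephyr, 21, 32)}.
Joining (Member ⨝ Loan) and Author on aid yields {(Alpha, 1, 32, 1980), (Alpha, 1, 35, 2023), (Argo, 31, 31, 2005), (Argo, 31, 6, 1982), (Beta, 21, 17, 2016), (Beta, 21, 32, 1980), (Beta, 31, 31, 2005), (Beta, 31, 6, 1982), (Helix, 21, 17, 2016), (Helix, 21, 32, 1980), (Lyra, 31, 31, 2005), (Lyra, 31, 6, 1982), (Vega, 1, 32, 1980), (Vega, 1, 35, 2023), (Zephyr, 21, 17, 2016), (Zephyr, 21, 32, 1980)}.
Selection title ≠ Argo: {(Alpha, 1, 32, 1980), (Alpha, 1, 35, 2023), (Beta, 21, 17, 2016), (Beta, 21, 32, 1980), (Beta, 31, 31, 2005), (Beta, 31, 6, 1982), (Helix, 21, 17, 2016), (Helix, 21, 32, 1980), (Lyra, 31, 31, 2005), (Lyra, 31, 6, 1982), (Vega, 1, 32, 1980), (Vega, 1, 35, 2023), (Zephyr, 21, 17, 2016), (Zephyr, 21, 32, 1980)}
Selection title ≠ Vega: {(Alpha, 1, 32, 1980), (Alpha, 1, 35, 2023), (Beta, 21, 17, 2016), (Beta, 21, 32, 1980), (Beta, 31, 31, 2005), (Beta, 31, 6, 1982), (Helix, 21, 17, 2016), (Helix, 21, 32, 1980), (Lyra, 31, 31, 2005), (Lyra, 31, 6, 1982), (Zephyr, 21, 17, 2016), (Zephyr, 21, 32, 1980)}
π_{title, mid} gives {(Alpha, 1), (Beta, 21), (Beta, 31), (Helix, 21), (Lyra, 31), (Zephyr, 21)} (6 duplicate(s) eliminated).

{(Alpha, 1), (Beta, 21), (Beta, 31), (Helix, 21), (Lyra, 31), (Zephyr, 21)}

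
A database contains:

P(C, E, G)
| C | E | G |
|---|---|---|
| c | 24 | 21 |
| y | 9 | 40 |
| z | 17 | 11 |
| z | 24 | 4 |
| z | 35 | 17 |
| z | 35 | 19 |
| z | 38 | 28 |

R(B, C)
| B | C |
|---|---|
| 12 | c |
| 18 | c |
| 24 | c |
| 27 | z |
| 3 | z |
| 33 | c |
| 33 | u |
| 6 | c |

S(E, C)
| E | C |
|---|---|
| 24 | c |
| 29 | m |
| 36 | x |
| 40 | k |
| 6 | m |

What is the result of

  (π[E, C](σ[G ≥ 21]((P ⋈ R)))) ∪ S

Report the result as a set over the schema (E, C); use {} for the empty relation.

P ⋈ R (natural join on C): {(c, 24, 21, 12), (c, 24, 21, 18), (c, 24, 21, 24), (c, 24, 21, 33), (c, 24, 21, 6), (z, 17, 11, 27), (z, 17, 11, 3), (z, 24, 4, 27), (z, 24, 4, 3), (z, 35, 17, 27), (z, 35, 17, 3), (z, 35, 19, 27), (z, 35, 19, 3), (z, 38, 28, 27), (z, 38, 28, 3)}
Filtering on G ≥ 21 leaves {(c, 24, 21, 12), (c, 24, 21, 18), (c, 24, 21, 24), (c, 24, 21, 33), (c, 24, 21, 6), (z, 38, 28, 27), (z, 38, 28, 3)}.
π_{E, C} gives {(24, c), (38, z)} (5 duplicate(s) eliminated).
Taking the union: {(24, c), (29, m), (36, x), (38, z), (40, k), (6, m)}

{(24, c), (29, m), (36, x), (38, z), (40, k), (6, m)}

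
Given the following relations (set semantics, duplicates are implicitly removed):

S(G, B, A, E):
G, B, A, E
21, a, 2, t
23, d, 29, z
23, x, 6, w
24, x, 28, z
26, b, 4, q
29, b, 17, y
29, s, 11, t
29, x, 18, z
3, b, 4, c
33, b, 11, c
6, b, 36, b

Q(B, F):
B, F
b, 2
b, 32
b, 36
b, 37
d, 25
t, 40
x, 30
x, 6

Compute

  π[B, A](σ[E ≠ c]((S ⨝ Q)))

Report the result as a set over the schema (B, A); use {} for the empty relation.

{(b, 17), (b, 36), (b, 4), (d, 29), (x, 18), (x, 28), (x, 6)}

Natural join on B: {(23, d, 29, z, 25), (23, x, 6, w, 30), (23, x, 6, w, 6), (24, x, 28, z, 30), (24, x, 28, z, 6), (26, b, 4, q, 2), (26, b, 4, q, 32), (26, b, 4, q, 36), (26, b, 4, q, 37), (29, b, 17, y, 2), (29, b, 17, y, 32), (29, b, 17, y, 36), (29, b, 17, y, 37), (29, x, 18, z, 30), (29, x, 18, z, 6), (3, b, 4, c, 2), (3, b, 4, c, 32), (3, b, 4, c, 36), (3, b, 4, c, 37), (33, b, 11, c, 2), (33, b, 11, c, 32), (33, b, 11, c, 36), (33, b, 11, c, 37), (6, b, 36, b, 2), (6, b, 36, b, 32), (6, b, 36, b, 36), (6, b, 36, b, 37)}
Filtering on E ≠ c leaves {(23, d, 29, z, 25), (23, x, 6, w, 30), (23, x, 6, w, 6), (24, x, 28, z, 30), (24, x, 28, z, 6), (26, b, 4, q, 2), (26, b, 4, q, 32), (26, b, 4, q, 36), (26, b, 4, q, 37), (29, b, 17, y, 2), (29, b, 17, y, 32), (29, b, 17, y, 36), (29, b, 17, y, 37), (29, x, 18, z, 30), (29, x, 18, z, 6), (6, b, 36, b, 2), (6, b, 36, b, 32), (6, b, 36, b, 36), (6, b, 36, b, 37)}.
π[B, A]: project onto (B, A) (12 duplicate(s) eliminated) → {(b, 17), (b, 36), (b, 4), (d, 29), (x, 18), (x, 28), (x, 6)}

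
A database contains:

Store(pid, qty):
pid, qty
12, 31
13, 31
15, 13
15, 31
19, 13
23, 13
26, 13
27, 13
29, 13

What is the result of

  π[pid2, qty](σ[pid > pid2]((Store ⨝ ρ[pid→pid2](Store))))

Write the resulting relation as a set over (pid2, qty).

{(12, 31), (13, 31), (15, 13), (19, 13), (23, 13), (26, 13), (27, 13)}

ρ[pid→pid2]: schema becomes (pid2, qty); tuples unchanged.
Natural join on qty: {(12, 31, 12), (12, 31, 13), (12, 31, 15), (13, 31, 12), (13, 31, 13), (13, 31, 15), (15, 13, 15), (15, 13, 19), (15, 13, 23), (15, 13, 26), (15, 13, 27), (15, 13, 29), (15, 31, 12), (15, 31, 13), (15, 31, 15), (19, 13, 15), (19, 13, 19), (19, 13, 23), (19, 13, 26), (19, 13, 27), (19, 13, 29), (23, 13, 15), (23, 13, 19), (23, 13, 23), (23, 13, 26), (23, 13, 27), (23, 13, 29), (26, 13, 15), (26, 13, 19), (26, 13, 23), (26, 13, 26), (26, 13, 27), (26, 13, 29), (27, 13, 15), (27, 13, 19), (27, 13, 23), (27, 13, 26), (27, 13, 27), (27, 13, 29), (29, 13, 15), (29, 13, 19), (29, 13, 23), (29, 13, 26), (29, 13, 27), (29, 13, 29)}
Selection pid > pid2: {(13, 31, 12), (15, 31, 12), (15, 31, 13), (19, 13, 15), (23, 13, 15), (23, 13, 19), (26, 13, 15), (26, 13, 19), (26, 13, 23), (27, 13, 15), (27, 13, 19), (27, 13, 23), (27, 13, 26), (29, 13, 15), (29, 13, 19), (29, 13, 23), (29, 13, 26), (29, 13, 27)}
π_{pid2, qty} gives {(12, 31), (13, 31), (15, 13), (19, 13), (23, 13), (26, 13), (27, 13)} (11 duplicate(s) eliminated).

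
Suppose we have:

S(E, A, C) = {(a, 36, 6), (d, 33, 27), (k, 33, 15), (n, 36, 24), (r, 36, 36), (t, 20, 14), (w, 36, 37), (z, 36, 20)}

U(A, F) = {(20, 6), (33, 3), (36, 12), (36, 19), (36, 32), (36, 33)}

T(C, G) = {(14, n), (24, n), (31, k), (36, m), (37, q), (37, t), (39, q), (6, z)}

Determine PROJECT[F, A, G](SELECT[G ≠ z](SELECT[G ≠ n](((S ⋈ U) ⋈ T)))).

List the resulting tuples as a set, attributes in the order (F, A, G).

{(12, 36, m), (12, 36, q), (12, 36, t), (19, 36, m), (19, 36, q), (19, 36, t), (32, 36, m), (32, 36, q), (32, 36, t), (33, 36, m), (33, 36, q), (33, 36, t)}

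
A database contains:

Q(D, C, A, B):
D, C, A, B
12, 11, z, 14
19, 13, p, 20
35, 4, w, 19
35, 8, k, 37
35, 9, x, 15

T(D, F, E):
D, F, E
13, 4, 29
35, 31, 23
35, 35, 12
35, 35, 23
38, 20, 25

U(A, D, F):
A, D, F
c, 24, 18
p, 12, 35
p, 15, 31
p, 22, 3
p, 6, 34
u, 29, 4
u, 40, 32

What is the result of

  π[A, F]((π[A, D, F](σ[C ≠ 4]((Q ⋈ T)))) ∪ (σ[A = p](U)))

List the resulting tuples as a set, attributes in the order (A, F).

{(k, 31), (k, 35), (p, 3), (p, 31), (p, 34), (p, 35), (x, 31), (x, 35)}

Q ⋈ T (natural join on D): {(35, 4, w, 19, 31, 23), (35, 4, w, 19, 35, 12), (35, 4, w, 19, 35, 23), (35, 8, k, 37, 31, 23), (35, 8, k, 37, 35, 12), (35, 8, k, 37, 35, 23), (35, 9, x, 15, 31, 23), (35, 9, x, 15, 35, 12), (35, 9, x, 15, 35, 23)}
Selection C ≠ 4: {(35, 8, k, 37, 31, 23), (35, 8, k, 37, 35, 12), (35, 8, k, 37, 35, 23), (35, 9, x, 15, 31, 23), (35, 9, x, 15, 35, 12), (35, 9, x, 15, 35, 23)}
Keep only column(s) A, D, F (2 duplicate(s) eliminated): {(k, 35, 31), (k, 35, 35), (x, 35, 31), (x, 35, 35)}
Selection A = p: {(p, 12, 35), (p, 15, 31), (p, 22, 3), (p, 6, 34)}
Taking the union: {(k, 35, 31), (k, 35, 35), (p, 12, 35), (p, 15, 31), (p, 22, 3), (p, 6, 34), (x, 35, 31), (x, 35, 35)}
Keep only column(s) A, F: {(k, 31), (k, 35), (p, 3), (p, 31), (p, 34), (p, 35), (x, 31), (x, 35)}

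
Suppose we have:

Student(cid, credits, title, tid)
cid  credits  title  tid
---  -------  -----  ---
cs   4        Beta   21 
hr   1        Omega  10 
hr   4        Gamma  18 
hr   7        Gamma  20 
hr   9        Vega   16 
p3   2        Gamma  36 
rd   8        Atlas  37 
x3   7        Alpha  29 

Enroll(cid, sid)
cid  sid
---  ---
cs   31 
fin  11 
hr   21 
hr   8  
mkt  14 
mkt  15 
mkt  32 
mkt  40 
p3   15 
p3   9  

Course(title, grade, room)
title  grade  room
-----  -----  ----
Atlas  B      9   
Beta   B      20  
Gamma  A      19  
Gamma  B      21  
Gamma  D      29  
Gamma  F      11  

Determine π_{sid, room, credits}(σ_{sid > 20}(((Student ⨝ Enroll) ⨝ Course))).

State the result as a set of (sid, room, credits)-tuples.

Student ⋈ Enroll (natural join on cid): {(cs, 4, Beta, 21, 31), (hr, 1, Omega, 10, 21), (hr, 1, Omega, 10, 8), (hr, 4, Gamma, 18, 21), (hr, 4, Gamma, 18, 8), (hr, 7, Gamma, 20, 21), (hr, 7, Gamma, 20, 8), (hr, 9, Vega, 16, 21), (hr, 9, Vega, 16, 8), (p3, 2, Gamma, 36, 15), (p3, 2, Gamma, 36, 9)}
(Student ⨝ Enroll) ⋈ Course (natural join on title): {(cs, 4, Beta, 21, 31, B, 20), (hr, 4, Gamma, 18, 21, A, 19), (hr, 4, Gamma, 18, 21, B, 21), (hr, 4, Gamma, 18, 21, D, 29), (hr, 4, Gamma, 18, 21, F, 11), (hr, 4, Gamma, 18, 8, A, 19), (hr, 4, Gamma, 18, 8, B, 21), (hr, 4, Gamma, 18, 8, D, 29), (hr, 4, Gamma, 18, 8, F, 11), (hr, 7, Gamma, 20, 21, A, 19), (hr, 7, Gamma, 20, 21, B, 21), (hr, 7, Gamma, 20, 21, D, 29), (hr, 7, Gamma, 20, 21, F, 11), (hr, 7, Gamma, 20, 8, A, 19), (hr, 7, Gamma, 20, 8, B, 21), (hr, 7, Gamma, 20, 8, D, 29), (hr, 7, Gamma, 20, 8, F, 11), (p3, 2, Gamma, 36, 15, A, 19), (p3, 2, Gamma, 36, 15, B, 21), (p3, 2, Gamma, 36, 15, D, 29), (p3, 2, Gamma, 36, 15, F, 11), (p3, 2, Gamma, 36, 9, A, 19), (p3, 2, Gamma, 36, 9, B, 21), (p3, 2, Gamma, 36, 9, D, 29), (p3, 2, Gamma, 36, 9, F, 11)}
Filtering on sid > 20 leaves {(cs, 4, Beta, 21, 31, B, 20), (hr, 4, Gamma, 18, 21, A, 19), (hr, 4, Gamma, 18, 21, B, 21), (hr, 4, Gamma, 18, 21, D, 29), (hr, 4, Gamma, 18, 21, F, 11), (hr, 7, Gamma, 20, 21, A, 19), (hr, 7, Gamma, 20, 21, B, 21), (hr, 7, Gamma, 20, 21, D, 29), (hr, 7, Gamma, 20, 21, F, 11)}.
π[sid, room, credits]: project onto (sid, room, credits) → {(21, 11, 4), (21, 11, 7), (21, 19, 4), (21, 19, 7), (21, 21, 4), (21, 21, 7), (21, 29, 4), (21, 29, 7), (31, 20, 4)}

{(21, 11, 4), (21, 11, 7), (21, 19, 4), (21, 19, 7), (21, 21, 4), (21, 21, 7), (21, 29, 4), (21, 29, 7), (31, 20, 4)}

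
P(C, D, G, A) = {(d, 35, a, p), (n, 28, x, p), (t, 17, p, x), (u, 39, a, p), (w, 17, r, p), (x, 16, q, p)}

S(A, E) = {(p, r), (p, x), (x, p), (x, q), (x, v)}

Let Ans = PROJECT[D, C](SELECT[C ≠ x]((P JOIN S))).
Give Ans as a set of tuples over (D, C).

{(17, t), (17, w), (28, n), (35, d), (39, u)}

P ⋈ S (natural join on A): {(d, 35, a, p, r), (d, 35, a, p, x), (n, 28, x, p, r), (n, 28, x, p, x), (t, 17, p, x, p), (t, 17, p, x, q), (t, 17, p, x, v), (u, 39, a, p, r), (u, 39, a, p, x), (w, 17, r, p, r), (w, 17, r, p, x), (x, 16, q, p, r), (x, 16, q, p, x)}
Selection C ≠ x: {(d, 35, a, p, r), (d, 35, a, p, x), (n, 28, x, p, r), (n, 28, x, p, x), (t, 17, p, x, p), (t, 17, p, x, q), (t, 17, p, x, v), (u, 39, a, p, r), (u, 39, a, p, x), (w, 17, r, p, r), (w, 17, r, p, x)}
π_{D, C} gives {(17, t), (17, w), (28, n), (35, d), (39, u)} (6 duplicate(s) eliminated).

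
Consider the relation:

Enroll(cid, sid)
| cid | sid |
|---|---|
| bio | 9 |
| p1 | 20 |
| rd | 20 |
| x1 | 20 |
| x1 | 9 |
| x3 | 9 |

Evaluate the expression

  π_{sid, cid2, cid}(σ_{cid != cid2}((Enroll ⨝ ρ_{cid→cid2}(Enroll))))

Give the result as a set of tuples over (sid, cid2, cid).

{(20, p1, rd), (20, p1, x1), (20, rd, p1), (20, rd, x1), (20, x1, p1), (20, x1, rd), (9, bio, x1), (9, bio, x3), (9, x1, bio), (9, x1, x3), (9, x3, bio), (9, x3, x1)}

ρ[cid→cid2]: schema becomes (cid2, sid); tuples unchanged.
Enroll ⋈ ρ_{cid→cid2}(Enroll) (natural join on sid): {(bio, 9, bio), (bio, 9, x1), (bio, 9, x3), (p1, 20, p1), (p1, 20, rd), (p1, 20, x1), (rd, 20, p1), (rd, 20, rd), (rd, 20, x1), (x1, 20, p1), (x1, 20, rd), (x1, 20, x1), (x1, 9, bio), (x1, 9, x1), (x1, 9, x3), (x3, 9, bio), (x3, 9, x1), (x3, 9, x3)}
σ[cid != cid2]: keep tuples satisfying cid != cid2 → {(bio, 9, x1), (bio, 9, x3), (p1, 20, rd), (p1, 20, x1), (rd, 20, p1), (rd, 20, x1), (x1, 20, p1), (x1, 20, rd), (x1, 9, bio), (x1, 9, x3), (x3, 9, bio), (x3, 9, x1)}
π_{sid, cid2, cid} gives {(20, p1, rd), (20, p1, x1), (20, rd, p1), (20, rd, x1), (20, x1, p1), (20, x1, rd), (9, bio, x1), (9, bio, x3), (9, x1, bio), (9, x1, x3), (9, x3, bio), (9, x3, x1)}.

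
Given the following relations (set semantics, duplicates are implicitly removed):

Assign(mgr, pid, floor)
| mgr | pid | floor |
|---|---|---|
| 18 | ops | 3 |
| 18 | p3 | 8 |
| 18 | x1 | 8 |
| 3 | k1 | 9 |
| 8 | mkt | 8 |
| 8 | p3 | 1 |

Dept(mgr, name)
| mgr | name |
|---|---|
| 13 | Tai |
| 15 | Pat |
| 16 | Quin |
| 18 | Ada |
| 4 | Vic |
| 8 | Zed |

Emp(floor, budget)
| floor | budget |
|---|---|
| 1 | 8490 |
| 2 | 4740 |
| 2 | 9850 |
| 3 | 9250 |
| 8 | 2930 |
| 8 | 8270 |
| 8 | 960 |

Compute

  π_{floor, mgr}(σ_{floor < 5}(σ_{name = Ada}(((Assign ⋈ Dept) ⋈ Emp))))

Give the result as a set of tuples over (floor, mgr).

Joining Assign and Dept on mgr yields {(18, ops, 3, Ada), (18, p3, 8, Ada), (18, x1, 8, Ada), (8, mkt, 8, Zed), (8, p3, 1, Zed)}.
Joining (Assign ⋈ Dept) and Emp on floor yields {(18, ops, 3, Ada, 9250), (18, p3, 8, Ada, 2930), (18, p3, 8, Ada, 8270), (18, p3, 8, Ada, 960), (18, x1, 8, Ada, 2930), (18, x1, 8, Ada, 8270), (18, x1, 8, Ada, 960), (8, mkt, 8, Zed, 2930), (8, mkt, 8, Zed, 8270), (8, mkt, 8, Zed, 960), (8, p3, 1, Zed, 8490)}.
Filtering on name = Ada leaves {(18, ops, 3, Ada, 9250), (18, p3, 8, Ada, 2930), (18, p3, 8, Ada, 8270), (18, p3, 8, Ada, 960), (18, x1, 8, Ada, 2930), (18, x1, 8, Ada, 8270), (18, x1, 8, Ada, 960)}.
Filtering on floor < 5 leaves {(18, ops, 3, Ada, 9250)}.
π_{floor, mgr} gives {(3, 18)}.

{(3, 18)}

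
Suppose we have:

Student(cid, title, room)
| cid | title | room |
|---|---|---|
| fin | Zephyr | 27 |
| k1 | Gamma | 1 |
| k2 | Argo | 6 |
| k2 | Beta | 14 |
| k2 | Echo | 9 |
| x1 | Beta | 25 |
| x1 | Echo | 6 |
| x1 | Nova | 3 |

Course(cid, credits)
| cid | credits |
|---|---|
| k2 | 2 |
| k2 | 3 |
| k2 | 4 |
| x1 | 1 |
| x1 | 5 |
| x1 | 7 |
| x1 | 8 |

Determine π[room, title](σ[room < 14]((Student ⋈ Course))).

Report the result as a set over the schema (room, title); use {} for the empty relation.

{(3, Nova), (6, Argo), (6, Echo), (9, Echo)}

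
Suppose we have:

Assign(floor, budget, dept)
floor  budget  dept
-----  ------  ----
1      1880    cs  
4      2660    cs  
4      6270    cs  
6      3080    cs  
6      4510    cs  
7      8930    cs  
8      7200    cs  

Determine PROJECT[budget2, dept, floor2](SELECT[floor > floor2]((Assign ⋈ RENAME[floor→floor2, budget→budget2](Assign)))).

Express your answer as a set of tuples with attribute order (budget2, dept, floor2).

{(1880, cs, 1), (2660, cs, 4), (3080, cs, 6), (4510, cs, 6), (6270, cs, 4), (8930, cs, 7)}

ρ[floor→floor2, budget→budget2]: schema becomes (floor2, budget2, dept); tuples unchanged.
Joining Assign and RENAME[floor→floor2, budget→budget2](Assign) on dept yields {(1, 1880, cs, 1, 1880), (1, 1880, cs, 4, 2660), (1, 1880, cs, 4, 6270), (1, 1880, cs, 6, 3080), (1, 1880, cs, 6, 4510), (1, 1880, cs, 7, 8930), (1, 1880, cs, 8, 7200), (4, 2660, cs, 1, 1880), (4, 2660, cs, 4, 2660), (4, 2660, cs, 4, 6270), (4, 2660, cs, 6, 3080), (4, 2660, cs, 6, 4510), (4, 2660, cs, 7, 8930), (4, 2660, cs, 8, 7200), (4, 6270, cs, 1, 1880), (4, 6270, cs, 4, 2660), (4, 6270, cs, 4, 6270), (4, 6270, cs, 6, 3080), (4, 6270, cs, 6, 4510), (4, 6270, cs, 7, 8930), (4, 6270, cs, 8, 7200), (6, 3080, cs, 1, 1880), (6, 3080, cs, 4, 2660), (6, 3080, cs, 4, 6270), (6, 3080, cs, 6, 3080), (6, 3080, cs, 6, 4510), (6, 3080, cs, 7, 8930), (6, 3080, cs, 8, 7200), (6, 4510, cs, 1, 1880), (6, 4510, cs, 4, 2660), (6, 4510, cs, 4, 6270), (6, 4510, cs, 6, 3080), (6, 4510, cs, 6, 4510), (6, 4510, cs, 7, 8930), (6, 4510, cs, 8, 7200), (7, 8930, cs, 1, 1880), (7, 8930, cs, 4, 2660), (7, 8930, cs, 4, 6270), (7, 8930, cs, 6, 3080), (7, 8930, cs, 6, 4510), (7, 8930, cs, 7, 8930), (7, 8930, cs, 8, 7200), (8, 7200, cs, 1, 1880), (8, 7200, cs, 4, 2660), (8, 7200, cs, 4, 6270), (8, 7200, cs, 6, 3080), (8, 7200, cs, 6, 4510), (8, 7200, cs, 7, 8930), (8, 7200, cs, 8, 7200)}.
Selection floor > floor2: {(4, 2660, cs, 1, 1880), (4, 6270, cs, 1, 1880), (6, 3080, cs, 1, 1880), (6, 3080, cs, 4, 2660), (6, 3080, cs, 4, 6270), (6, 4510, cs, 1, 1880), (6, 4510, cs, 4, 2660), (6, 4510, cs, 4, 6270), (7, 8930, cs, 1, 1880), (7, 8930, cs, 4, 2660), (7, 8930, cs, 4, 6270), (7, 8930, cs, 6, 3080), (7, 8930, cs, 6, 4510), (8, 7200, cs, 1, 1880), (8, 7200, cs, 4, 2660), (8, 7200, cs, 4, 6270), (8, 7200, cs, 6, 3080), (8, 7200, cs, 6, 4510), (8, 7200, cs, 7, 8930)}
Keep only column(s) budget2, dept, floor2 (13 duplicate(s) eliminated): {(1880, cs, 1), (2660, cs, 4), (3080, cs, 6), (4510, cs, 6), (6270, cs, 4), (8930, cs, 7)}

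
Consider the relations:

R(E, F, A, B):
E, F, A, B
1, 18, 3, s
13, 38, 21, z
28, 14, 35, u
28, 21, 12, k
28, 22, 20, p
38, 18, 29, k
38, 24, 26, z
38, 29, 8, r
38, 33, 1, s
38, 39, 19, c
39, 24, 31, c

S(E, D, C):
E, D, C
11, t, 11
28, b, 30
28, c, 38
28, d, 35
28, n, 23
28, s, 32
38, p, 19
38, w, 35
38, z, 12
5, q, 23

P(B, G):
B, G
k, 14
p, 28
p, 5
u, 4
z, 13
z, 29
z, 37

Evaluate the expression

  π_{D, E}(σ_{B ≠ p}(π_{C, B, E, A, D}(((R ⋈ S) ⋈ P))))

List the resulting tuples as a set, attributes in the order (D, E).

{(b, 28), (c, 28), (d, 28), (n, 28), (p, 38), (s, 28), (w, 38), (z, 38)}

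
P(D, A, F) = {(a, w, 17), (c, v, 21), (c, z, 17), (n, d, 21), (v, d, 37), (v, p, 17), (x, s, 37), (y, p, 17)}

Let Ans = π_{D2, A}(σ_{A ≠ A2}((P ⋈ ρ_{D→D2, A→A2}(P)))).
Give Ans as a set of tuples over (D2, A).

ρ[D→D2, A→A2]: schema becomes (D2, A2, F); tuples unchanged.
Joining P and ρ_{D→D2, A→A2}(P) on F yields {(a, w, 17, a, w), (a, w, 17, c, z), (a, w, 17, v, p), (a, w, 17, y, p), (c, v, 21, c, v), (c, v, 21, n, d), (c, z, 17, a, w), (c, z, 17, c, z), (c, z, 17, v, p), (c, z, 17, y, p), (n, d, 21, c, v), (n, d, 21, n, d), (v, d, 37, v, d), (v, d, 37, x, s), (v, p, 17, a, w), (v, p, 17, c, z), (v, p, 17, v, p), (v, p, 17, y, p), (x, s, 37, v, d), (x, s, 37, x, s), (y, p, 17, a, w), (y, p, 17, c, z), (y, p, 17, v, p), (y, p, 17, y, p)}.
Filtering on A ≠ A2 leaves {(a, w, 17, c, z), (a, w, 17, v, p), (a, w, 17, y, p), (c, v, 21, n, d), (c, z, 17, a, w), (c, z, 17, v, p), (c, z, 17, y, p), (n, d, 21, c, v), (v, d, 37, x, s), (v, p, 17, a, w), (v, p, 17, c, z), (x, s, 37, v, d), (y, p, 17, a, w), (y, p, 17, c, z)}.
Keep only column(s) D2, A (2 duplicate(s) eliminated): {(a, p), (a, z), (c, d), (c, p), (c, w), (n, v), (v, s), (v, w), (v, z), (x, d), (y, w), (y, z)}

{(a, p), (a, z), (c, d), (c, p), (c, w), (n, v), (v, s), (v, w), (v, z), (x, d), (y, w), (y, z)}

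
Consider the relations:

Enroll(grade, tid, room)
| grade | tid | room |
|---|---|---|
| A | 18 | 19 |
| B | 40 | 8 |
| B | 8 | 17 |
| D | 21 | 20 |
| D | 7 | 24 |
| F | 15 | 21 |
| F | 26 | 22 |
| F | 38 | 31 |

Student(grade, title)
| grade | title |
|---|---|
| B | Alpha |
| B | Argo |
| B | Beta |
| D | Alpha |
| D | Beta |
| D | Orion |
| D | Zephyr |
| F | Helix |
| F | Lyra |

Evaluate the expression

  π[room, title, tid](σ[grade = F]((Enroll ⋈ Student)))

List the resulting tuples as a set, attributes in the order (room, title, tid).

Natural join on grade: {(B, 40, 8, Alpha), (B, 40, 8, Argo), (B, 40, 8, Beta), (B, 8, 17, Alpha), (B, 8, 17, Argo), (B, 8, 17, Beta), (D, 21, 20, Alpha), (D, 21, 20, Beta), (D, 21, 20, Orion), (D, 21, 20, Zephyr), (D, 7, 24, Alpha), (D, 7, 24, Beta), (D, 7, 24, Orion), (D, 7, 24, Zephyr), (F, 15, 21, Helix), (F, 15, 21, Lyra), (F, 26, 22, Helix), (F, 26, 22, Lyra), (F, 38, 31, Helix), (F, 38, 31, Lyra)}
Filtering on grade = F leaves {(F, 15, 21, Helix), (F, 15, 21, Lyra), (F, 26, 22, Helix), (F, 26, 22, Lyra), (F, 38, 31, Helix), (F, 38, 31, Lyra)}.
π[room, title, tid]: project onto (room, title, tid) → {(21, Helix, 15), (21, Lyra, 15), (22, Helix, 26), (22, Lyra, 26), (31, Helix, 38), (31, Lyra, 38)}

{(21, Helix, 15), (21, Lyra, 15), (22, Helix, 26), (22, Lyra, 26), (31, Helix, 38), (31, Lyra, 38)}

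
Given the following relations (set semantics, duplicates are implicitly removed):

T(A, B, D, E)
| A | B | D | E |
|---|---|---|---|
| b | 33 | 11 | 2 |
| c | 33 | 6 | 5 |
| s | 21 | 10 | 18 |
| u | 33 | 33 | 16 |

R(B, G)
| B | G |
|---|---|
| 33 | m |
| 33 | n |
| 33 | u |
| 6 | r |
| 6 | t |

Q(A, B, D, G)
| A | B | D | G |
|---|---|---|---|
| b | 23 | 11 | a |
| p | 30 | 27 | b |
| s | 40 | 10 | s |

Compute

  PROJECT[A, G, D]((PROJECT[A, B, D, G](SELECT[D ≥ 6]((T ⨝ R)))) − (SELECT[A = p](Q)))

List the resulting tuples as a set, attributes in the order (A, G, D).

{(b, m, 11), (b, n, 11), (b, u, 11), (c, m, 6), (c, n, 6), (c, u, 6), (u, m, 33), (u, n, 33), (u, u, 33)}

T ⋈ R (natural join on B): {(b, 33, 11, 2, m), (b, 33, 11, 2, n), (b, 33, 11, 2, u), (c, 33, 6, 5, m), (c, 33, 6, 5, n), (c, 33, 6, 5, u), (u, 33, 33, 16, m), (u, 33, 33, 16, n), (u, 33, 33, 16, u)}
Selection D ≥ 6: {(b, 33, 11, 2, m), (b, 33, 11, 2, n), (b, 33, 11, 2, u), (c, 33, 6, 5, m), (c, 33, 6, 5, n), (c, 33, 6, 5, u), (u, 33, 33, 16, m), (u, 33, 33, 16, n), (u, 33, 33, 16, u)}
Keep only column(s) A, B, D, G: {(b, 33, 11, m), (b, 33, 11, n), (b, 33, 11, u), (c, 33, 6, m), (c, 33, 6, n), (c, 33, 6, u), (u, 33, 33, m), (u, 33, 33, n), (u, 33, 33, u)}
Selection A = p: {(p, 30, 27, b)}
Difference: {(b, 33, 11, m), (b, 33, 11, n), (b, 33, 11, u), (c, 33, 6, m), (c, 33, 6, n), (c, 33, 6, u), (u, 33, 33, m), (u, 33, 33, n), (u, 33, 33, u)} with {(p, 30, 27, b)} → {(b, 33, 11, m), (b, 33, 11, n), (b, 33, 11, u), (c, 33, 6, m), (c, 33, 6, n), (c, 33, 6, u), (u, 33, 33, m), (u, 33, 33, n), (u, 33, 33, u)}
Keep only column(s) A, G, D: {(b, m, 11), (b, n, 11), (b, u, 11), (c, m, 6), (c, n, 6), (c, u, 6), (u, m, 33), (u, n, 33), (u, u, 33)}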